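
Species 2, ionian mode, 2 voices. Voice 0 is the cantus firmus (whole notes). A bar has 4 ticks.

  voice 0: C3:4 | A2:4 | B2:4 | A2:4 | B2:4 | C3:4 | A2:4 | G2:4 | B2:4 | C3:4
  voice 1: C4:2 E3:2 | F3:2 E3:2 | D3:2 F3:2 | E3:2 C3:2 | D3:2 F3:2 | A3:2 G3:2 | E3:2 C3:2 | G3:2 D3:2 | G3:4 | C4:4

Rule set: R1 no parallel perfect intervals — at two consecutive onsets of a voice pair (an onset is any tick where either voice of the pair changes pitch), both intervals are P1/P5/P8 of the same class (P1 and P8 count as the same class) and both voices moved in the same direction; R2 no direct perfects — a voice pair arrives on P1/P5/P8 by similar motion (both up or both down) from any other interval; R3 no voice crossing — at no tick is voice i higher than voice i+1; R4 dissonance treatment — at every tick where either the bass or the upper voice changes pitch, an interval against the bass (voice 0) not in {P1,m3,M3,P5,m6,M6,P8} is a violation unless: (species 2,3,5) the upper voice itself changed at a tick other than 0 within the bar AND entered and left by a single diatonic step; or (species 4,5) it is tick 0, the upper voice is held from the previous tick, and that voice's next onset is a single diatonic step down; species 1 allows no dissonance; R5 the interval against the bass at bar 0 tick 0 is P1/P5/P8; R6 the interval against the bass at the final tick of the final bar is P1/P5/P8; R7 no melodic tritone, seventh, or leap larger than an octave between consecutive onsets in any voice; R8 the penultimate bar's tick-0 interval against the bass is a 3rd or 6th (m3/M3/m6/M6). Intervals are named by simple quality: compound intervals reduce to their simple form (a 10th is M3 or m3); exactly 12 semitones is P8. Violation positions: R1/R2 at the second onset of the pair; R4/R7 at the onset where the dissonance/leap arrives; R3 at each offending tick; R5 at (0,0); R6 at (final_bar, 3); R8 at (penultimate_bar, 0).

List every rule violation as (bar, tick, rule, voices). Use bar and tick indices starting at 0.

(2, 2, R4, (0, 1))
(3, 0, R2, (0, 1))
(4, 2, R4, (0, 1))
(6, 0, R1, (0, 1))
(9, 0, R2, (0, 1))

bar 0: v0=C3 v1=C4 downbeat P8
bar 1: v0=A2 v1=F3 downbeat m6
bar 2: v0=B2 v1=D3 downbeat m3
bar 3: v0=A2 v1=E3 downbeat P5
bar 4: v0=B2 v1=D3 downbeat m3
bar 5: v0=C3 v1=A3 downbeat M6
bar 6: v0=A2 v1=E3 downbeat P5
bar 7: v0=G2 v1=G3 downbeat P8
bar 8: v0=B2 v1=G3 downbeat m6
bar 9: v0=C3 v1=C4 downbeat P8
  -> R4 @ bar 2 tick 2 v(0, 1): B2/F3 TT untreated
  -> R2 @ bar 3 tick 0 v(0, 1): B2/F3 TT -> A2/E3 P5 similar
  -> R4 @ bar 4 tick 2 v(0, 1): B2/F3 TT untreated
  -> R1 @ bar 6 tick 0 v(0, 1): C3/G3 P5 -> A2/E3 P5 similar
  -> R2 @ bar 9 tick 0 v(0, 1): B2/G3 m6 -> C3/C4 P8 similar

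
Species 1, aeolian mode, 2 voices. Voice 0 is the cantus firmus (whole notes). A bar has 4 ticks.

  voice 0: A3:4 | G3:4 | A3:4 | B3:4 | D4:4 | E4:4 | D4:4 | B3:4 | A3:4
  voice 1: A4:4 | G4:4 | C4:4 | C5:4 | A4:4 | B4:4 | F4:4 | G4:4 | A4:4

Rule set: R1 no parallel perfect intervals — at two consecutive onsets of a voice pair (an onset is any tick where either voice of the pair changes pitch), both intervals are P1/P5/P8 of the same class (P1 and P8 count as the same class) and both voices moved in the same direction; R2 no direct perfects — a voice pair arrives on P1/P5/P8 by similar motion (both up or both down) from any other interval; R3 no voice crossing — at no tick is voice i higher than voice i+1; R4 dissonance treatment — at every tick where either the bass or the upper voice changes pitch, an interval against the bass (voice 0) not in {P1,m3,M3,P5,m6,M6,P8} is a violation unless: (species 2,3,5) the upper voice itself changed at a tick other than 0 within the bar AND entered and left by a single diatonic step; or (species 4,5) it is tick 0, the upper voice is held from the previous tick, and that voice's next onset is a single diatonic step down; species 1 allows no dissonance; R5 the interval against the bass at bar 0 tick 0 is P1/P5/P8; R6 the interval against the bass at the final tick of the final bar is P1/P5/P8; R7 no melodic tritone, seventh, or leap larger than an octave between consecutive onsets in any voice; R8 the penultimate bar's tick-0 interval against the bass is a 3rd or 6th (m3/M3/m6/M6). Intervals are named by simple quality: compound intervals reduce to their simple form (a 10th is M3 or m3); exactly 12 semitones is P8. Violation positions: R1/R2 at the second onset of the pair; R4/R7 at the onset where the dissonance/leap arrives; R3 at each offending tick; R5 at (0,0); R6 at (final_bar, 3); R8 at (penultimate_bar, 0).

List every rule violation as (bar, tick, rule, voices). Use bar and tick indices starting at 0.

(1, 0, R1, (0, 1))
(3, 0, R4, (0, 1))
(5, 0, R1, (0, 1))
(6, 0, R7, (1,))

bar 0: v0=A3 v1=A4 downbeat P8
bar 1: v0=G3 v1=G4 downbeat P8
bar 2: v0=A3 v1=C4 downbeat m3
bar 3: v0=B3 v1=C5 downbeat m2
bar 4: v0=D4 v1=A4 downbeat P5
bar 5: v0=E4 v1=B4 downbeat P5
bar 6: v0=D4 v1=F4 downbeat m3
bar 7: v0=B3 v1=G4 downbeat m6
bar 8: v0=A3 v1=A4 downbeat P8
  -> R1 @ bar 1 tick 0 v(0, 1): A3/A4 P8 -> G3/G4 P8 similar
  -> R4 @ bar 3 tick 0 v(0, 1): B3/C5 m2 untreated
  -> R1 @ bar 5 tick 0 v(0, 1): D4/A4 P5 -> E4/B4 P5 similar
  -> R7 @ bar 6 tick 0 v(1,): B4->F4 leap 6st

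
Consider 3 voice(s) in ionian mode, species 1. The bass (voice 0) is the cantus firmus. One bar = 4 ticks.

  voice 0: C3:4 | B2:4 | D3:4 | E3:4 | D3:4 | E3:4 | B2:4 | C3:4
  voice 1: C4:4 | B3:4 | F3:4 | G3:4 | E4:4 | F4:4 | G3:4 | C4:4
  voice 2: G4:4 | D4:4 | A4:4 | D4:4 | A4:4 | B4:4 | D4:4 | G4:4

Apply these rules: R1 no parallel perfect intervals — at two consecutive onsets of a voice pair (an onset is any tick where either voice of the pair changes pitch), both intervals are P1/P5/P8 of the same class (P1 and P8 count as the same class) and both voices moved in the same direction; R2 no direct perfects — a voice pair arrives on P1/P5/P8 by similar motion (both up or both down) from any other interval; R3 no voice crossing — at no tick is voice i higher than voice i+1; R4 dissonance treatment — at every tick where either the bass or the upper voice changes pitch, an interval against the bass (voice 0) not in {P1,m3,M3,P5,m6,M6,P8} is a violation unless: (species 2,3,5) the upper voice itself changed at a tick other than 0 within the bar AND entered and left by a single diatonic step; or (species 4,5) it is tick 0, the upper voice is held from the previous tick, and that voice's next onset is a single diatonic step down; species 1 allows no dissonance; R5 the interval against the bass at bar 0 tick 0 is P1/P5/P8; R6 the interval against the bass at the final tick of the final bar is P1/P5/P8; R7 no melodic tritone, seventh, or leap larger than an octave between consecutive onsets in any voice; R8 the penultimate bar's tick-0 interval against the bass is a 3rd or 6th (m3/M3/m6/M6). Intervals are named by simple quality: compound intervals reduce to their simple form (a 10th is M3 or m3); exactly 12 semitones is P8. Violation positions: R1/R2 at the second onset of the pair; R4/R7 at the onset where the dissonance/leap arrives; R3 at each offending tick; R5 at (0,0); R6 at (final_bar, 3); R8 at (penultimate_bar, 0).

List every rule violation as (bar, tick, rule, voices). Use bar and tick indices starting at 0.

(1, 0, R1, (0, 1))
(2, 0, R2, (0, 2))
(2, 0, R7, (1,))
(3, 0, R4, (0, 2))
(4, 0, R4, (0, 1))
(5, 0, R1, (0, 2))
(5, 0, R4, (0, 1))
(6, 0, R2, (1, 2))
(6, 0, R7, (1,))
(7, 0, R1, (1, 2))
(7, 0, R2, (0, 1))
(7, 0, R2, (0, 2))

bar 0: v0=C3 v1=C4 v2=G4 downbeat P5
bar 1: v0=B2 v1=B3 v2=D4 downbeat m3
bar 2: v0=D3 v1=F3 v2=A4 downbeat P5
bar 3: v0=E3 v1=G3 v2=D4 downbeat m7
bar 4: v0=D3 v1=E4 v2=A4 downbeat P5
bar 5: v0=E3 v1=F4 v2=B4 downbeat P5
bar 6: v0=B2 v1=G3 v2=D4 downbeat m3
bar 7: v0=C3 v1=C4 v2=G4 downbeat P5
  -> R1 @ bar 1 tick 0 v(0, 1): C3/C4 P8 -> B2/B3 P8 similar
  -> R2 @ bar 2 tick 0 v(0, 2): B2/D4 m3 -> D3/A4 P5 similar
  -> R7 @ bar 2 tick 0 v(1,): B3->F3 leap 6st
  -> R4 @ bar 3 tick 0 v(0, 2): E3/D4 m7 untreated
  -> R4 @ bar 4 tick 0 v(0, 1): D3/E4 M2 untreated
  -> R1 @ bar 5 tick 0 v(0, 2): D3/A4 P5 -> E3/B4 P5 similar
  -> R4 @ bar 5 tick 0 v(0, 1): E3/F4 m2 untreated
  -> R2 @ bar 6 tick 0 v(1, 2): F4/B4 TT -> G3/D4 P5 similar
  -> R7 @ bar 6 tick 0 v(1,): F4->G3 leap 10st
  -> R1 @ bar 7 tick 0 v(1, 2): G3/D4 P5 -> C4/G4 P5 similar
  -> R2 @ bar 7 tick 0 v(0, 1): B2/G3 m6 -> C3/C4 P8 similar
  -> R2 @ bar 7 tick 0 v(0, 2): B2/D4 m3 -> C3/G4 P5 similar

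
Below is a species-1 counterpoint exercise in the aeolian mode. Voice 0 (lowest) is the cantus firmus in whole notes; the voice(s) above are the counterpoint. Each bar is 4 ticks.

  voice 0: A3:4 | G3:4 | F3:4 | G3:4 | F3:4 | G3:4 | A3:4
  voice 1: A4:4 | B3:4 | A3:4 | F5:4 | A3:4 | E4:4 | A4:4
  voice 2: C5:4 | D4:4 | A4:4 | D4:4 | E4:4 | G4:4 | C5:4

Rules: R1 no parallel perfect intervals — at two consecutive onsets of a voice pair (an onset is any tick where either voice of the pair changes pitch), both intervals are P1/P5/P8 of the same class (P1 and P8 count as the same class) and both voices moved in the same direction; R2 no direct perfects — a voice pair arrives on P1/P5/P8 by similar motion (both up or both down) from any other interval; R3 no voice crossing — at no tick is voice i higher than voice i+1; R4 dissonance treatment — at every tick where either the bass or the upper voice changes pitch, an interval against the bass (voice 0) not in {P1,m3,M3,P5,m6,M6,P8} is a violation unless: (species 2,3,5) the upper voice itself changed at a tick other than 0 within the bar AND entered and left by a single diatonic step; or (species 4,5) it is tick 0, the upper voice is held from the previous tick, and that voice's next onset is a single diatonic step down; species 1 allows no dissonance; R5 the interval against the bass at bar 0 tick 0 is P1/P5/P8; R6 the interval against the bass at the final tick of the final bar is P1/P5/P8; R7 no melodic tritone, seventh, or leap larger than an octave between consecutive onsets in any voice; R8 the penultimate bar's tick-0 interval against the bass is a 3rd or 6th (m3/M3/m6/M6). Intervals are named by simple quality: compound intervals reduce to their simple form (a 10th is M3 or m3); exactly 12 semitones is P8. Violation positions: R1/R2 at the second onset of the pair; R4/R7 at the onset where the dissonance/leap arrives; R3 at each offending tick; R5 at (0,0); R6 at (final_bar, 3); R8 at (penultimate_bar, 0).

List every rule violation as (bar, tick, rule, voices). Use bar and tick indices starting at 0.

bar 0: v0=A3 v1=A4 v2=C5 downbeat m3
bar 1: v0=G3 v1=B3 v2=D4 downbeat P5
bar 2: v0=F3 v1=A3 v2=A4 downbeat M3
bar 3: v0=G3 v1=F5 v2=D4 downbeat P5
bar 4: v0=F3 v1=A3 v2=E4 downbeat M7
bar 5: v0=G3 v1=E4 v2=G4 downbeat P8
bar 6: v0=A3 v1=A4 v2=C5 downbeat m3
  -> R5 @ bar 0 tick 0 v(0, 2): opens on m3
  -> R2 @ bar 1 tick 0 v(0, 2): A3/C5 m3 -> G3/D4 P5 similar
  -> R7 @ bar 1 tick 0 v(1,): A4->B3 leap 10st
  -> R7 @ bar 1 tick 0 v(2,): C5->D4 leap 10st
  -> R3 @ bar 3 tick 0 v(1, 2): F5 above D4
  -> R4 @ bar 3 tick 0 v(0, 1): G3/F5 m7 untreated
  -> R7 @ bar 3 tick 0 v(1,): A3->F5 leap 20st
  -> R3 @ bar 3 tick 1 v(1, 2): F5 above D4
  -> R3 @ bar 3 tick 2 v(1, 2): F5 above D4
  -> R3 @ bar 3 tick 3 v(1, 2): F5 above D4
  -> R4 @ bar 4 tick 0 v(0, 2): F3/E4 M7 untreated
  -> R7 @ bar 4 tick 0 v(1,): F5->A3 leap 20st
  -> R2 @ bar 5 tick 0 v(0, 2): F3/E4 M7 -> G3/G4 P8 similar
  -> R8 @ bar 5 tick 0 v(0, 2): penult P8 not 3rd/6th
  -> R2 @ bar 6 tick 0 v(0, 1): G3/E4 M6 -> A3/A4 P8 similar
  -> R6 @ bar 6 tick 3 v(0, 2): closes on m3

(0, 0, R5, (0, 2))
(1, 0, R2, (0, 2))
(1, 0, R7, (1,))
(1, 0, R7, (2,))
(3, 0, R3, (1, 2))
(3, 0, R4, (0, 1))
(3, 0, R7, (1,))
(3, 1, R3, (1, 2))
(3, 2, R3, (1, 2))
(3, 3, R3, (1, 2))
(4, 0, R4, (0, 2))
(4, 0, R7, (1,))
(5, 0, R2, (0, 2))
(5, 0, R8, (0, 2))
(6, 0, R2, (0, 1))
(6, 3, R6, (0, 2))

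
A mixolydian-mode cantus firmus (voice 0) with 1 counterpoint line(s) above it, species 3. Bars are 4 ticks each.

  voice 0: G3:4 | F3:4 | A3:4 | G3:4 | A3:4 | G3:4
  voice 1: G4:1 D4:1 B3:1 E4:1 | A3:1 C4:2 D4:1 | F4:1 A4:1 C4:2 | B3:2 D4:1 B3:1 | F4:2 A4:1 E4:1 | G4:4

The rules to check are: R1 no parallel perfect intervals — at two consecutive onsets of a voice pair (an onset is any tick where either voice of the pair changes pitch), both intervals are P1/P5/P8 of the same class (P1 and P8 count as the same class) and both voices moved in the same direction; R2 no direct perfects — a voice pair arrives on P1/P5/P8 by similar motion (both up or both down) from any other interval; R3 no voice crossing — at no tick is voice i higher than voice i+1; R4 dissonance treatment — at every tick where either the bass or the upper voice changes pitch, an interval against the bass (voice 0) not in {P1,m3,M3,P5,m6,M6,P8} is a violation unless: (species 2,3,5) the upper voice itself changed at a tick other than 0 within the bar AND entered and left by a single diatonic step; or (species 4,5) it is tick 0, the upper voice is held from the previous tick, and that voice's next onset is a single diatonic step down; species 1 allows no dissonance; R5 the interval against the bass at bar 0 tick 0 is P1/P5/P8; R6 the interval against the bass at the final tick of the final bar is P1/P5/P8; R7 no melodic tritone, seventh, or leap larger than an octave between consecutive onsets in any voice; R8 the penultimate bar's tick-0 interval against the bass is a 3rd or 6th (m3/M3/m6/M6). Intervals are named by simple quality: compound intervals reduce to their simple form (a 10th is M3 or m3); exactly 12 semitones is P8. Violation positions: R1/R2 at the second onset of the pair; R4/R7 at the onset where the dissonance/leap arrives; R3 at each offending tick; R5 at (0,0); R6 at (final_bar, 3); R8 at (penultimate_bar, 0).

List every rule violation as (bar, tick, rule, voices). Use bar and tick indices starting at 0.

(4, 0, R7, (1,))

bar 0: v0=G3 v1=G4 downbeat P8
bar 1: v0=F3 v1=A3 downbeat M3
bar 2: v0=A3 v1=F4 downbeat m6
bar 3: v0=G3 v1=B3 downbeat M3
bar 4: v0=A3 v1=F4 downbeat m6
bar 5: v0=G3 v1=G4 downbeat P8
  -> R7 @ bar 4 tick 0 v(1,): B3->F4 leap 6st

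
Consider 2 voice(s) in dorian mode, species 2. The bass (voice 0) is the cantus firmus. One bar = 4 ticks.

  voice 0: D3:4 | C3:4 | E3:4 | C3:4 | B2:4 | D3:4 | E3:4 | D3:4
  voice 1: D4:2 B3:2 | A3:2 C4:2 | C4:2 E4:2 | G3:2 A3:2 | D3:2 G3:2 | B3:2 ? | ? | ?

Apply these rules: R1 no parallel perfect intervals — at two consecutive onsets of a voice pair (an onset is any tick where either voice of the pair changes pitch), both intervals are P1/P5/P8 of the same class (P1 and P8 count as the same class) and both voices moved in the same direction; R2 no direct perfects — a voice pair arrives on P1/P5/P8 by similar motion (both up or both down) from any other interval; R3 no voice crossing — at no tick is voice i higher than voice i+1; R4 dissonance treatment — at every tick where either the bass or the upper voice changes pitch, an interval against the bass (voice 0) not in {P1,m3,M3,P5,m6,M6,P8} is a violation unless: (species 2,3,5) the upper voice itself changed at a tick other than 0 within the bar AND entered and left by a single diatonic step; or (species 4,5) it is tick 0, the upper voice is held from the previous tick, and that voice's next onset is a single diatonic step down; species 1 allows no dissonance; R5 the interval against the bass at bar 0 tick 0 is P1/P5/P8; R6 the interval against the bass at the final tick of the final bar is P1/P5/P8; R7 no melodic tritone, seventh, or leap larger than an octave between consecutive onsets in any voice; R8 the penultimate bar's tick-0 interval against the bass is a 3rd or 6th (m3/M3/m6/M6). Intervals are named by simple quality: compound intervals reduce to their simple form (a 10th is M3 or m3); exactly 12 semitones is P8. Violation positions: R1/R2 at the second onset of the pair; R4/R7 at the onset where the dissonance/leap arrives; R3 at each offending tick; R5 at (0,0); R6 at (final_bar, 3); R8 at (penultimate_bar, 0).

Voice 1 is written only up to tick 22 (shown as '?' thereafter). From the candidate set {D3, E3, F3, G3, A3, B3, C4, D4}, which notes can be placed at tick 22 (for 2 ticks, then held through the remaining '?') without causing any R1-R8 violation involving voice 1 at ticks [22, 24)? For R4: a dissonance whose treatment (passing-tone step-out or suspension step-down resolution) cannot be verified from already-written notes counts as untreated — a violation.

D3: legal
E3: violates R4
F3: violates R7
G3: violates R4
A3: legal
B3: legal
C4: violates R4
D4: legal

{A3, B3, D3, D4}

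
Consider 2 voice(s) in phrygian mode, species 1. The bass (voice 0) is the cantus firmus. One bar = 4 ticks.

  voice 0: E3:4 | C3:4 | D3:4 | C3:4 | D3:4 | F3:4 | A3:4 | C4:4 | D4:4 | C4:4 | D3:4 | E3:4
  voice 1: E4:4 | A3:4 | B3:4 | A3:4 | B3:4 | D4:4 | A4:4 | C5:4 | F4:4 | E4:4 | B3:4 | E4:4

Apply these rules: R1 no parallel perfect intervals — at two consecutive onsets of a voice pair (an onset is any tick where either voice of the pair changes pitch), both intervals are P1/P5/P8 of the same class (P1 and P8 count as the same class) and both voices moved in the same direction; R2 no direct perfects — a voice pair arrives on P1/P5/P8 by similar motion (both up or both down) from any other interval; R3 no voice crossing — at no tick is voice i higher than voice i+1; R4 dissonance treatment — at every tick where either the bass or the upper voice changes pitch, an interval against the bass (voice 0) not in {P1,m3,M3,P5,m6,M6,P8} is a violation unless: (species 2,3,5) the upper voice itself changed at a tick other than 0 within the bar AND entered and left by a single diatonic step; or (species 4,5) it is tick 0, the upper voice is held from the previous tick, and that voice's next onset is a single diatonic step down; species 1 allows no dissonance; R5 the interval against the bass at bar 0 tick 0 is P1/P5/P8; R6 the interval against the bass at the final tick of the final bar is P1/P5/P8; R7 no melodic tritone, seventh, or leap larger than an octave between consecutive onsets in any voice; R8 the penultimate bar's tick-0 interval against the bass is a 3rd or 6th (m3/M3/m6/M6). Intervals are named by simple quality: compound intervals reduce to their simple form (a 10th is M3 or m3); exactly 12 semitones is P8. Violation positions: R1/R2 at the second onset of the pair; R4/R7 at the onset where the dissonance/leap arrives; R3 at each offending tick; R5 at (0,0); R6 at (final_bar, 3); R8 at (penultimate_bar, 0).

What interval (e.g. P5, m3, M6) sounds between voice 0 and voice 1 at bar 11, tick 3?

voice 0=E3 voice 1=E4 -> P8

P8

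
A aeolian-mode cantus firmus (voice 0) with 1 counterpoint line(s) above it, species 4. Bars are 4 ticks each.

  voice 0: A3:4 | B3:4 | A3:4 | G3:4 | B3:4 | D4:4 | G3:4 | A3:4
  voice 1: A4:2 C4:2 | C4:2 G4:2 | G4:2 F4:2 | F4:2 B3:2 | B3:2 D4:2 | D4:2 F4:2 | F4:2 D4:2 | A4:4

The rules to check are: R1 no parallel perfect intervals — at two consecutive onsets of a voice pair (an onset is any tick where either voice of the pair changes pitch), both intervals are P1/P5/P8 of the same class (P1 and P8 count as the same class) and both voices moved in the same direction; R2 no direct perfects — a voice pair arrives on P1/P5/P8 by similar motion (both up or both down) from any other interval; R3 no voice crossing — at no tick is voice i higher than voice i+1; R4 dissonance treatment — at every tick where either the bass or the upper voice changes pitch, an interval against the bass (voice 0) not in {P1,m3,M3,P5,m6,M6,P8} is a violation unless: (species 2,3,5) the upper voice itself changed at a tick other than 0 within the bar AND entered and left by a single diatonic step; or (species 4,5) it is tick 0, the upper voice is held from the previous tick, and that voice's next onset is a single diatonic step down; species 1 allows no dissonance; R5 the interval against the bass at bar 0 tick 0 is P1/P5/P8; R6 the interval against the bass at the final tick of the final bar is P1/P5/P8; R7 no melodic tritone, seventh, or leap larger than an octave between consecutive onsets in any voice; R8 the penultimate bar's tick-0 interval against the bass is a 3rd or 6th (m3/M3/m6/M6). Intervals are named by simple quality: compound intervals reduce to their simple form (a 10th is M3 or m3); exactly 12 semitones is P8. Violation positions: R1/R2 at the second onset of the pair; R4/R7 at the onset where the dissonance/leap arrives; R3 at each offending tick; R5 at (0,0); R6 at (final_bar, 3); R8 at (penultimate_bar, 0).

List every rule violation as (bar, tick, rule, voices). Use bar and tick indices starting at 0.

(1, 0, R4, (0, 1))
(3, 0, R4, (0, 1))
(3, 2, R7, (1,))
(6, 0, R4, (0, 1))
(6, 0, R8, (0, 1))
(7, 0, R2, (0, 1))

bar 0: v0=A3 v1=A4 downbeat P8
bar 1: v0=B3 v1=C4 downbeat m2
bar 2: v0=A3 v1=G4 downbeat m7
bar 3: v0=G3 v1=F4 downbeat m7
bar 4: v0=B3 v1=B3 downbeat P1
bar 5: v0=D4 v1=D4 downbeat P1
bar 6: v0=G3 v1=F4 downbeat m7
bar 7: v0=A3 v1=A4 downbeat P8
  -> R4 @ bar 1 tick 0 v(0, 1): B3/C4 m2 untreated
  -> R4 @ bar 3 tick 0 v(0, 1): G3/F4 m7 untreated
  -> R7 @ bar 3 tick 2 v(1,): F4->B3 leap 6st
  -> R4 @ bar 6 tick 0 v(0, 1): G3/F4 m7 untreated
  -> R8 @ bar 6 tick 0 v(0, 1): penult m7 not 3rd/6th
  -> R2 @ bar 7 tick 0 v(0, 1): G3/D4 P5 -> A3/A4 P8 similar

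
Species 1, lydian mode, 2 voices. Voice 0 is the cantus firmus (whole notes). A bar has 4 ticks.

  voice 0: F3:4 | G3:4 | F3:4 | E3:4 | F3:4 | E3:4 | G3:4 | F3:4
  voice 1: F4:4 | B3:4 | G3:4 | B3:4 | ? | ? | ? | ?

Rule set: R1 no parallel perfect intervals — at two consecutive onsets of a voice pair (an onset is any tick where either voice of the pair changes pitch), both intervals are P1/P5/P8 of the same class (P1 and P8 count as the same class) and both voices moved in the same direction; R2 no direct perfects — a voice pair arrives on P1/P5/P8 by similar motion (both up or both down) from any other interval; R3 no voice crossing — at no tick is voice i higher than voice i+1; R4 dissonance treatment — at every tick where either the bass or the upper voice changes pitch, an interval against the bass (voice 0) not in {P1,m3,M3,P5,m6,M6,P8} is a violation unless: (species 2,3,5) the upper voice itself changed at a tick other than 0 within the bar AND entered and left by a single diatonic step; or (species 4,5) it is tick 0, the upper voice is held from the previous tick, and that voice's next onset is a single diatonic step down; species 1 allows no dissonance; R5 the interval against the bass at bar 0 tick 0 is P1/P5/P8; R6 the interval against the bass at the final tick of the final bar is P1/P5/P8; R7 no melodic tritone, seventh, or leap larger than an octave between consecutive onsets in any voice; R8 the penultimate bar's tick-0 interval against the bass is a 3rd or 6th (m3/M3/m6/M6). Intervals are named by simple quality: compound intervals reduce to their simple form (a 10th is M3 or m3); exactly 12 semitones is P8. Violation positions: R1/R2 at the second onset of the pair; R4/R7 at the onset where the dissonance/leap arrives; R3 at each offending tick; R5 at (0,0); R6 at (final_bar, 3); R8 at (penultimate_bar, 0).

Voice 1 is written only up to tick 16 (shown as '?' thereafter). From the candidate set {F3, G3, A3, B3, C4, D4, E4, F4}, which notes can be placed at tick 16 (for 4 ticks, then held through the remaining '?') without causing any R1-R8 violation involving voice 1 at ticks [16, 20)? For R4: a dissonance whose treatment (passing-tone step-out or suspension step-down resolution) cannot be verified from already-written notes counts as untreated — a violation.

{A3, D4}

F3: violates R7
G3: violates R4
A3: legal
B3: violates R4
C4: violates R1
D4: legal
E4: violates R4
F4: violates R2,R7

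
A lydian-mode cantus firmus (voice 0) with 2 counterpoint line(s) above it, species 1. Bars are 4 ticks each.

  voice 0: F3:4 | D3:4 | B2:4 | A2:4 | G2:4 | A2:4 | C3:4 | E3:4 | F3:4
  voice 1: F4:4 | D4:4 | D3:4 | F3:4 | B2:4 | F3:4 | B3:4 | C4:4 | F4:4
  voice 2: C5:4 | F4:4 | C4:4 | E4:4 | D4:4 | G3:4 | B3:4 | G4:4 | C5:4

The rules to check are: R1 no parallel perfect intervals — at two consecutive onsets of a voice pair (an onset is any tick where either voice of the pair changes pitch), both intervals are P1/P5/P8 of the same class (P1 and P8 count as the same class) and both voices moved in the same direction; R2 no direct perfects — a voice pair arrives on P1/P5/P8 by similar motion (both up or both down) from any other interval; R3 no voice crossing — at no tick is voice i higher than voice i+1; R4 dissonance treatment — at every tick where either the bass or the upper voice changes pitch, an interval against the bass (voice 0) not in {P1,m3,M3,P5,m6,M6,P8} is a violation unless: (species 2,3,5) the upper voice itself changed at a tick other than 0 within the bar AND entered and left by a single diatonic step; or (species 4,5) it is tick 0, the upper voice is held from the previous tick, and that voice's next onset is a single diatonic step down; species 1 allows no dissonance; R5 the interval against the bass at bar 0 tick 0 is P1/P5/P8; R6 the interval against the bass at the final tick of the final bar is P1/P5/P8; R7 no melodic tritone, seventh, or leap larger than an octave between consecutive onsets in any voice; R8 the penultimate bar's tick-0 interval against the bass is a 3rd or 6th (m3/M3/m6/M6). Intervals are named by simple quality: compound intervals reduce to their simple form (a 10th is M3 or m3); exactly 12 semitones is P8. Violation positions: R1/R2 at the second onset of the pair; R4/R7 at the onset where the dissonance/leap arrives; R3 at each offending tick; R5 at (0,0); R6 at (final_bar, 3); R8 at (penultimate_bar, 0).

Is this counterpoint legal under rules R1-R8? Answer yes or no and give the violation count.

bar 0: v0=F3 v1=F4 v2=C5 (P5)
bar 1: v0=D3 v1=D4 v2=F4 (m3)
bar 2: v0=B2 v1=D3 v2=C4 (m2)
bar 3: v0=A2 v1=F3 v2=E4 (P5)
bar 4: v0=G2 v1=B2 v2=D4 (P5)
bar 5: v0=A2 v1=F3 v2=G3 (m7)
bar 6: v0=C3 v1=B3 v2=B3 (M7)
bar 7: v0=E3 v1=C4 v2=G4 (m3)
bar 8: v0=F3 v1=F4 v2=C5 (P5)
  R1 @ bar1.0: F3/F4 P8 -> D3/D4 P8 similar
  R4 @ bar2.0: B2/C4 m2 untreated
  R1 @ bar4.0: A2/E4 P5 -> G2/D4 P5 similar
  R7 @ bar4.0: F3->B2 leap 6st
  R4 @ bar5.0: A2/G3 m7 untreated
  R7 @ bar5.0: B2->F3 leap 6st
  R2 @ bar6.0: F3/G3 M2 -> B3/B3 P1 similar
  R4 @ bar6.0: C3/B3 M7 untreated
  R4 @ bar6.0: C3/B3 M7 untreated
  R7 @ bar6.0: F3->B3 leap 6st
  R2 @ bar7.0: B3/B3 P1 -> C4/G4 P5 similar
  R1 @ bar8.0: C4/G4 P5 -> F4/C5 P5 similar
  R2 @ bar8.0: E3/C4 m6 -> F3/F4 P8 similar
  R2 @ bar8.0: E3/G4 m3 -> F3/C5 P5 similar

No (14 violations)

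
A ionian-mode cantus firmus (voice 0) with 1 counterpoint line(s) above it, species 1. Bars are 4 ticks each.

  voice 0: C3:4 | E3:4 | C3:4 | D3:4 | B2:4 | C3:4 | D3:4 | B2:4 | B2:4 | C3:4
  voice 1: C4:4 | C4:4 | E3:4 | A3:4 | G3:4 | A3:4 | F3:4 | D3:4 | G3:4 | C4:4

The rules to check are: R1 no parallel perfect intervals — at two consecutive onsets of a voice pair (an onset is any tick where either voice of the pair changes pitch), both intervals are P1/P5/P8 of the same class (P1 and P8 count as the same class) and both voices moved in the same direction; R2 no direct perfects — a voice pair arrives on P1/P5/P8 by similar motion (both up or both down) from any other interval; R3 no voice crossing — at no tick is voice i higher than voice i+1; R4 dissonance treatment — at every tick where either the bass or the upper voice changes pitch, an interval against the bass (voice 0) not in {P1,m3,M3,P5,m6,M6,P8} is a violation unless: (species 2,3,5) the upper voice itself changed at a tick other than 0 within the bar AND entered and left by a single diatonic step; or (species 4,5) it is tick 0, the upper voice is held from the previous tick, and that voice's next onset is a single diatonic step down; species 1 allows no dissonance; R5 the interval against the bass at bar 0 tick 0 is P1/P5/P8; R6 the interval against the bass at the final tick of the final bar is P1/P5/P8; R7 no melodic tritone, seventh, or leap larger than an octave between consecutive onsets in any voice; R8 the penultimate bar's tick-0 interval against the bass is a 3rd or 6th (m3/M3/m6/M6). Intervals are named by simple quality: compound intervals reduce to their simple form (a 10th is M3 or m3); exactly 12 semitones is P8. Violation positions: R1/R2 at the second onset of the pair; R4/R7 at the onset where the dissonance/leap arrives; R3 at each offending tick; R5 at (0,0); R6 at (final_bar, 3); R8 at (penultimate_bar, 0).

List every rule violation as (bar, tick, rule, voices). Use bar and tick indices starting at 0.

bar 0: v0=C3 v1=C4 downbeat P8
bar 1: v0=E3 v1=C4 downbeat m6
bar 2: v0=C3 v1=E3 downbeat M3
bar 3: v0=D3 v1=A3 downbeat P5
bar 4: v0=B2 v1=G3 downbeat m6
bar 5: v0=C3 v1=A3 downbeat M6
bar 6: v0=D3 v1=F3 downbeat m3
bar 7: v0=B2 v1=D3 downbeat m3
bar 8: v0=B2 v1=G3 downbeat m6
bar 9: v0=C3 v1=C4 downbeat P8
  -> R2 @ bar 3 tick 0 v(0, 1): C3/E3 M3 -> D3/A3 P5 similar
  -> R2 @ bar 9 tick 0 v(0, 1): B2/G3 m6 -> C3/C4 P8 similar

(3, 0, R2, (0, 1))
(9, 0, R2, (0, 1))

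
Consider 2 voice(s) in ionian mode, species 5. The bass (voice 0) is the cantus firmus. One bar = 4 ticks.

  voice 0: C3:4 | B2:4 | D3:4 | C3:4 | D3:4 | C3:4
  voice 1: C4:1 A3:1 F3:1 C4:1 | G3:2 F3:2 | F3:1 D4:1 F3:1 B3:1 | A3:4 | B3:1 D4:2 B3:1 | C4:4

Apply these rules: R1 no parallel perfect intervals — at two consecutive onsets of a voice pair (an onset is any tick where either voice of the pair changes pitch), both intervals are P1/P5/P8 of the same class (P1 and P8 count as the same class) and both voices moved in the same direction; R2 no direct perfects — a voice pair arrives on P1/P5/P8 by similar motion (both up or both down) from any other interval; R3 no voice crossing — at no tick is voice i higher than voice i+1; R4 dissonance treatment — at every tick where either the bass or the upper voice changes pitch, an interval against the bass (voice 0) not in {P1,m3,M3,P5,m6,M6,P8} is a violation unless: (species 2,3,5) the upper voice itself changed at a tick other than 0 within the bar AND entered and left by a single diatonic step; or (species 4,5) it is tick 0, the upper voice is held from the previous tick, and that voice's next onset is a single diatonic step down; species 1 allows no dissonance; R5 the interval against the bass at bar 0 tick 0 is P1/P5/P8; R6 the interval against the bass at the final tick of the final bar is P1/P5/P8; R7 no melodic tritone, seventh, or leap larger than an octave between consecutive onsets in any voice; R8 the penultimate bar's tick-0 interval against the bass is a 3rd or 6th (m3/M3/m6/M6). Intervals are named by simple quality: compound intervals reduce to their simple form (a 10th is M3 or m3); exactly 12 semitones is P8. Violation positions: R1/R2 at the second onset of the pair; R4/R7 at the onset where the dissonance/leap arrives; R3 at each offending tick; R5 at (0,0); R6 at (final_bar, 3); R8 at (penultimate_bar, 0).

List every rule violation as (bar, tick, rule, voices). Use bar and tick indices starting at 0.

bar 0: v0=C3 v1=C4 downbeat P8
bar 1: v0=B2 v1=G3 downbeat m6
bar 2: v0=D3 v1=F3 downbeat m3
bar 3: v0=C3 v1=A3 downbeat M6
bar 4: v0=D3 v1=B3 downbeat M6
bar 5: v0=C3 v1=C4 downbeat P8
  -> R4 @ bar 0 tick 2 v(0, 1): C3/F3 P4 untreated
  -> R4 @ bar 1 tick 2 v(0, 1): B2/F3 TT untreated
  -> R7 @ bar 2 tick 3 v(1,): F3->B3 leap 6st

(0, 2, R4, (0, 1))
(1, 2, R4, (0, 1))
(2, 3, R7, (1,))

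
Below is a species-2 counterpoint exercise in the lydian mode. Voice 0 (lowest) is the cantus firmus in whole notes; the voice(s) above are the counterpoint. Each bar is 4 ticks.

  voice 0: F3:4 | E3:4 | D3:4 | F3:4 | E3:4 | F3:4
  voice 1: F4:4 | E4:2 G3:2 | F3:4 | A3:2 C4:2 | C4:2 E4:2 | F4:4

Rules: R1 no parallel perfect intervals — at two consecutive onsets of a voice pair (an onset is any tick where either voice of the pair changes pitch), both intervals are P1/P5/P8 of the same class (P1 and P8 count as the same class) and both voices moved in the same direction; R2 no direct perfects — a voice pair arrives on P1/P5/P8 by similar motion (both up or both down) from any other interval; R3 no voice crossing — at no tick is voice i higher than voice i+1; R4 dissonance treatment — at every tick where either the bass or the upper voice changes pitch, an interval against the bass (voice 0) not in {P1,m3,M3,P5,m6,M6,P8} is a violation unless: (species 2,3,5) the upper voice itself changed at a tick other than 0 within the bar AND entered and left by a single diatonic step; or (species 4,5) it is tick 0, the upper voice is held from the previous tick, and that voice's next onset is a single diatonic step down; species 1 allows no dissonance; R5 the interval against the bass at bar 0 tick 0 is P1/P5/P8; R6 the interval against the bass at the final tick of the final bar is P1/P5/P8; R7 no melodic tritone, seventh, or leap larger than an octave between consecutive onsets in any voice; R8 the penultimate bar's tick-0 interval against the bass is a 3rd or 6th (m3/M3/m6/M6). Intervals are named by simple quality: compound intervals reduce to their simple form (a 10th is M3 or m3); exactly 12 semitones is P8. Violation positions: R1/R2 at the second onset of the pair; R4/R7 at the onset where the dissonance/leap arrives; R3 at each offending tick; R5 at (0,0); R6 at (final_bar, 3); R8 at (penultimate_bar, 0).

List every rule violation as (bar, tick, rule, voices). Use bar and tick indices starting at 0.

(1, 0, R1, (0, 1))
(5, 0, R1, (0, 1))

bar 0: v0=F3 v1=F4 downbeat P8
bar 1: v0=E3 v1=E4 downbeat P8
bar 2: v0=D3 v1=F3 downbeat m3
bar 3: v0=F3 v1=A3 downbeat M3
bar 4: v0=E3 v1=C4 downbeat m6
bar 5: v0=F3 v1=F4 downbeat P8
  -> R1 @ bar 1 tick 0 v(0, 1): F3/F4 P8 -> E3/E4 P8 similar
  -> R1 @ bar 5 tick 0 v(0, 1): E3/E4 P8 -> F3/F4 P8 similar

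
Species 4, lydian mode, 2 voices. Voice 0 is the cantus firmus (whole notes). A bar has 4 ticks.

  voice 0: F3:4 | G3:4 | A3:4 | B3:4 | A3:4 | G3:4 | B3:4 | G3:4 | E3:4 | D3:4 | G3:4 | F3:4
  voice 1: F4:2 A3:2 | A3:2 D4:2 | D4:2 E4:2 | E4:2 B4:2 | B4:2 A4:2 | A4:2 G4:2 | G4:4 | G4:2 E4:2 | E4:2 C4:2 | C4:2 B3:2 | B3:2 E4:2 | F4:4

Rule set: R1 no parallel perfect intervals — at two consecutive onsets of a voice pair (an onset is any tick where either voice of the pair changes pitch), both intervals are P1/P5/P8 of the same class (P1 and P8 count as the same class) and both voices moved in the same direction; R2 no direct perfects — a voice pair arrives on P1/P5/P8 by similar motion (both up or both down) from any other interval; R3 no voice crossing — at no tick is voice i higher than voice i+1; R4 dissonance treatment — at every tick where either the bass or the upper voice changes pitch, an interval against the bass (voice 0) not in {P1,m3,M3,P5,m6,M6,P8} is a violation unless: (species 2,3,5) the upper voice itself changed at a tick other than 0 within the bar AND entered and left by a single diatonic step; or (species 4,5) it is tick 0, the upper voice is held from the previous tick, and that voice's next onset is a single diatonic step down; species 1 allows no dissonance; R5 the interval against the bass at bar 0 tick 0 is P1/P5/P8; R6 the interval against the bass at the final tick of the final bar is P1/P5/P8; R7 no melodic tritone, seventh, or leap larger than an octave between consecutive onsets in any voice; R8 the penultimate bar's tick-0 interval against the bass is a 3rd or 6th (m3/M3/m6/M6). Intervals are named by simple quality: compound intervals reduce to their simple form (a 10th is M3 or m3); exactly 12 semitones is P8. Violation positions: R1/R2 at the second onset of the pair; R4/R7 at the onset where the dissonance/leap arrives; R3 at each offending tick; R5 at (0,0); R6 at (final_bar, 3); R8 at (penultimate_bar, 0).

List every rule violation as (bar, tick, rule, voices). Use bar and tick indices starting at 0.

(1, 0, R4, (0, 1))
(2, 0, R4, (0, 1))
(3, 0, R4, (0, 1))

bar 0: v0=F3 v1=F4 downbeat P8
bar 1: v0=G3 v1=A3 downbeat M2
bar 2: v0=A3 v1=D4 downbeat P4
bar 3: v0=B3 v1=E4 downbeat P4
bar 4: v0=A3 v1=B4 downbeat M2
bar 5: v0=G3 v1=A4 downbeat M2
bar 6: v0=B3 v1=G4 downbeat m6
bar 7: v0=G3 v1=G4 downbeat P8
bar 8: v0=E3 v1=E4 downbeat P8
bar 9: v0=D3 v1=C4 downbeat m7
bar 10: v0=G3 v1=B3 downbeat M3
bar 11: v0=F3 v1=F4 downbeat P8
  -> R4 @ bar 1 tick 0 v(0, 1): G3/A3 M2 untreated
  -> R4 @ bar 2 tick 0 v(0, 1): A3/D4 P4 untreated
  -> R4 @ bar 3 tick 0 v(0, 1): B3/E4 P4 untreated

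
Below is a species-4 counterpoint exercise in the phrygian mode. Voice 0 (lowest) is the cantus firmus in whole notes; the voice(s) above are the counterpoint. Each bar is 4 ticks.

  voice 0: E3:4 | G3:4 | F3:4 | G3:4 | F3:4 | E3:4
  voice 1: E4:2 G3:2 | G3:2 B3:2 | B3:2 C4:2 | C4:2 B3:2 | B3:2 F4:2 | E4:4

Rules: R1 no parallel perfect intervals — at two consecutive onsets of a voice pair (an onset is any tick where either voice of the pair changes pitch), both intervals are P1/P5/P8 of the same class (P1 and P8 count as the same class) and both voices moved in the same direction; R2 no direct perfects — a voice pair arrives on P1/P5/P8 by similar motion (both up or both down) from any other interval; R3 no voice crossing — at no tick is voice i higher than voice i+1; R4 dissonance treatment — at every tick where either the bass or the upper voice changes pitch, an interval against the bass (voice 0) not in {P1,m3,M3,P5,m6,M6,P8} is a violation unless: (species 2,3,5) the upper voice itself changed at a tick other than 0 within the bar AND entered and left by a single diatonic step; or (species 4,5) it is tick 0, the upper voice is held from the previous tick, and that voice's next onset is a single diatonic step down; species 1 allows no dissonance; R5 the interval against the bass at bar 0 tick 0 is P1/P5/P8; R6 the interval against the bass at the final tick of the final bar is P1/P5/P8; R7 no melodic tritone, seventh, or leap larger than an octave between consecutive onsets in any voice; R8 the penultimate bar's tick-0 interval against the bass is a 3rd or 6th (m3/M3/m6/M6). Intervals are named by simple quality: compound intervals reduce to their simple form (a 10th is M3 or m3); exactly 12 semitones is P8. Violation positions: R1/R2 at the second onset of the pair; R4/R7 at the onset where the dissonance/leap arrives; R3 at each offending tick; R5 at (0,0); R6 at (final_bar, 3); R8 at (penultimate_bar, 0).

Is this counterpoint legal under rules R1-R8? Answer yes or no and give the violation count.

No (5 violations)

bar 0: v0=E3 v1=E4 (P8)
bar 1: v0=G3 v1=G3 (P1)
bar 2: v0=F3 v1=B3 (TT)
bar 3: v0=G3 v1=C4 (P4)
bar 4: v0=F3 v1=B3 (TT)
bar 5: v0=E3 v1=E4 (P8)
  R4 @ bar2.0: F3/B3 TT untreated
  R4 @ bar4.0: F3/B3 TT untreated
  R8 @ bar4.0: penult TT not 3rd/6th
  R7 @ bar4.2: B3->F4 leap 6st
  R1 @ bar5.0: F3/F4 P8 -> E3/E4 P8 similar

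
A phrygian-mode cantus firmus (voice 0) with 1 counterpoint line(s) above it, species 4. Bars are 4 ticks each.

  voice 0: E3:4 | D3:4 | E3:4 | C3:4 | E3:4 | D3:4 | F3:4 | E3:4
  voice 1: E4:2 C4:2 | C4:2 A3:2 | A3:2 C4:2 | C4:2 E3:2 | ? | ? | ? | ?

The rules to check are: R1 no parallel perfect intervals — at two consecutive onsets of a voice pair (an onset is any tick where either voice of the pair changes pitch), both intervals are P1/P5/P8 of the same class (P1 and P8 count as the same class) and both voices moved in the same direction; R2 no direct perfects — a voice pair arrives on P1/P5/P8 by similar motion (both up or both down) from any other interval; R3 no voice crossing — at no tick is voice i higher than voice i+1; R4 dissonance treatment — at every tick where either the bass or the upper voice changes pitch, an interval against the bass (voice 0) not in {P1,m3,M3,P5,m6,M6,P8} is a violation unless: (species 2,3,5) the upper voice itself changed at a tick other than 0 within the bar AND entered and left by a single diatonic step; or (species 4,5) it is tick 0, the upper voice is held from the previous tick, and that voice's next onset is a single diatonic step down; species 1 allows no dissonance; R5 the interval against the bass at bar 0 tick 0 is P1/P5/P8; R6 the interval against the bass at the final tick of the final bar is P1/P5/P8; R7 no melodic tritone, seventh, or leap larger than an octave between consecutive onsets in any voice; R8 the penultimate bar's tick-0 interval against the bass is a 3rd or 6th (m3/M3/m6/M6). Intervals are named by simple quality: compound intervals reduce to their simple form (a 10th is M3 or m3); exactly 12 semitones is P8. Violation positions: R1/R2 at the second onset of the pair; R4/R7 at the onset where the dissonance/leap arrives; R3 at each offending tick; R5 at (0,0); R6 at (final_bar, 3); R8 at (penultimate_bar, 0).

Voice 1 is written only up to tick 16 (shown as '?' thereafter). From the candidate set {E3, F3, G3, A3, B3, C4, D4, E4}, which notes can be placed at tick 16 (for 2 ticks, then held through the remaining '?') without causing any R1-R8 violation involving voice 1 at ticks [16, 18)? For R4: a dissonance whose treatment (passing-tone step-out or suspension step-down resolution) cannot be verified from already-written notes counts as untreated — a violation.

{C4, E3, G3}

E3: legal
F3: violates R4
G3: legal
A3: violates R4
B3: violates R2
C4: legal
D4: violates R4,R7
E4: violates R2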